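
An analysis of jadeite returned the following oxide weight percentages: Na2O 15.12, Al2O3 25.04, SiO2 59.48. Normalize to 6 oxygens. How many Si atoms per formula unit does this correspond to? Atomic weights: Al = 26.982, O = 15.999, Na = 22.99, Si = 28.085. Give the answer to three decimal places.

2.006 Si apfu

15.12 wt% Na2O ÷ 61.979 g/mol = 0.24395 mol, giving 0.48790 Na and 0.24395 O.
25.04 wt% Al2O3 ÷ 101.961 g/mol = 0.24558 mol, giving 0.49116 Al and 0.73674 O.
59.48 wt% SiO2 ÷ 60.083 g/mol = 0.98996 mol, giving 0.98996 Si and 1.97992 O.
Oxygen sums to 2.96061; scaling by 6/2.96061 = 2.02661 puts the formula on 6 O.
Si: 0.98996 × 2.02661 = 2.006 atoms per formula unit.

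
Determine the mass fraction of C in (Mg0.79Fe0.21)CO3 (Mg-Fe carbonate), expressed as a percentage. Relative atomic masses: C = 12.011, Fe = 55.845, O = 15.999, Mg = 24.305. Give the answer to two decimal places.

Formula mass = 0.79·24.305 + 0.21·55.845 + 1·12.011 + 3·15.999 = 90.936 g/mol, of which 12.011 g is C.
So C makes up 12.011/90.936 = 0.1321 of the mass, i.e. 13.21%.

13.21 mass %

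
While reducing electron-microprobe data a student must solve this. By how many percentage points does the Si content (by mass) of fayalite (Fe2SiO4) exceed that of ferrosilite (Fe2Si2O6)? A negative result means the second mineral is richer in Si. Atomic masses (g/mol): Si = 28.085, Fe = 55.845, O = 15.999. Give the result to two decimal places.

-7.51 percentage points

Si in Fe2SiO4: molar mass 203.771 g/mol; 1×28.085 = 28.085 g → 13.78 wt%.
Si in Fe2Si2O6: molar mass 263.854 g/mol; 2×28.085 = 56.170 g → 21.29 wt%.
Difference = 13.78 − 21.29 = -7.51 percentage points.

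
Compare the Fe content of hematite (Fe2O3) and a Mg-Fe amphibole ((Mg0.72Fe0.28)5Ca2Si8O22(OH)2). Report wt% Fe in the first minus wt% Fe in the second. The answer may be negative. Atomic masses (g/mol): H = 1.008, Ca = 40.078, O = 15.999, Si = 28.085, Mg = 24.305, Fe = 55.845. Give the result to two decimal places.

60.81 percentage points

Fe in Fe2O3: molar mass 159.687 g/mol; 2×55.845 = 111.690 g → 69.94 wt%.
Fe in (Mg0.72Fe0.28)5Ca2Si8O22(OH)2: molar mass 856.509 g/mol; 1.40×55.845 = 78.183 g → 9.13 wt%.
Difference = 69.94 − 9.13 = 60.81 percentage points.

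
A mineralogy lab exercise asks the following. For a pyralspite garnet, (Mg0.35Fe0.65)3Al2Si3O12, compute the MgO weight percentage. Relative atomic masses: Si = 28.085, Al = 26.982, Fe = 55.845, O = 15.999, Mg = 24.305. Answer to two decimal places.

9.11 wt%

Formula mass = 464.625 g/mol.
1.05 Mg → 1.0500 mol MgO per formula unit; M(MgO) = 40.304, so MgO mass = 42.319 g.
42.319/464.625 × 100 = 9.11 wt%.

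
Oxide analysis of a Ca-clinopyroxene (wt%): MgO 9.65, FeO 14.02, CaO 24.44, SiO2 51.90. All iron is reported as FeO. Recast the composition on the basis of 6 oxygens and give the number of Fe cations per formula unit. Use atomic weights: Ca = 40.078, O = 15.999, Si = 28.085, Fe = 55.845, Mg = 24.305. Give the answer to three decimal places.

0.451 Fe apfu

MgO: 9.65/40.304 = 0.23943 mol → 0.23943 mol Mg, 0.23943 mol O.
FeO: 14.02/71.844 = 0.19515 mol → 0.19515 mol Fe, 0.19515 mol O.
CaO: 24.44/56.077 = 0.43583 mol → 0.43583 mol Ca, 0.43583 mol O.
SiO2: 51.90/60.083 = 0.86381 mol → 0.86381 mol Si, 1.72762 mol O.
Total oxygen = 2.59803 mol. Normalization factor = 6/2.59803 = 2.30944.
Fe per 6 O = 0.19515 × 2.30944 = 0.451.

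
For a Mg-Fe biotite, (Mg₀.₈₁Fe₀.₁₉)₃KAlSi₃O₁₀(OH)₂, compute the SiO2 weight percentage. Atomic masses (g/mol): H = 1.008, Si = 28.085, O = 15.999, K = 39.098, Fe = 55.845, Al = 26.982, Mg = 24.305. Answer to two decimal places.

Molar mass of (Mg₀.₈₁Fe₀.₁₉)₃KAlSi₃O₁₀(OH)₂ = 2.43·24.305 + 0.57·55.845 + 1·39.098 + 1·26.982 + 3·28.085 + 12·15.999 + 2·1.008 = 435.232 g/mol.
Each formula unit contains 3 Si, equivalent to 3/1 = 3.0000 mol SiO2.
M(SiO2) = 1×28.085 + 2×15.999 = 60.083 g/mol.
Mass of SiO2 per formula unit = 3.0000 × 60.083 = 180.249 g.
SiO2 wt% = 180.249 / 435.232 × 100 = 41.41%.

41.41 wt%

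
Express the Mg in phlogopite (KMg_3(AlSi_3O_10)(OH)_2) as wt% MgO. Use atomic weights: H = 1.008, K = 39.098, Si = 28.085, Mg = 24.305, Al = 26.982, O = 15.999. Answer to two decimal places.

28.98 wt%

Formula mass = 417.254 g/mol.
3 Mg → 3.0000 mol MgO per formula unit; M(MgO) = 40.304, so MgO mass = 120.912 g.
120.912/417.254 × 100 = 28.98 wt%.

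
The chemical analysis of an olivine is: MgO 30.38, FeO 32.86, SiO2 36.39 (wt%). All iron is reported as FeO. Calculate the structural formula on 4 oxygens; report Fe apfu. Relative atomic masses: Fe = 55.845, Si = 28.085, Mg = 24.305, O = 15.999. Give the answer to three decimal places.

0.755 Fe apfu

MgO: 30.38/40.304 = 0.75377 mol → 0.75377 mol Mg, 0.75377 mol O.
FeO: 32.86/71.844 = 0.45738 mol → 0.45738 mol Fe, 0.45738 mol O.
SiO2: 36.39/60.083 = 0.60566 mol → 0.60566 mol Si, 1.21132 mol O.
Total oxygen = 2.42247 mol. Normalization factor = 4/2.42247 = 1.65121.
Fe per 4 O = 0.45738 × 1.65121 = 0.755.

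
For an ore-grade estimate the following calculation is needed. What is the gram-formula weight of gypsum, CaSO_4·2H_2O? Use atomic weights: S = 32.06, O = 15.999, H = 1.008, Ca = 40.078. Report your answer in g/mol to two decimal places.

172.16 g/mol

Ca: 1 × 40.078 = 40.0780
S: 1 × 32.06 = 32.0600
O: 6 × 15.999 = 95.9940
H: 4 × 1.008 = 4.0320
Summing the contributions gives the formula mass.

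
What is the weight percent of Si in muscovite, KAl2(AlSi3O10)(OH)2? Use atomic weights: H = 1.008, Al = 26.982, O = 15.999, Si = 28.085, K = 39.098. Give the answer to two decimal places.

M(KAl2(AlSi3O10)(OH)2) = 398.303 g/mol.
Si contributes 3 × 28.085 = 84.255 g per mole.
84.255/398.303 = 0.2115 → 21.15%.

21.15 mass %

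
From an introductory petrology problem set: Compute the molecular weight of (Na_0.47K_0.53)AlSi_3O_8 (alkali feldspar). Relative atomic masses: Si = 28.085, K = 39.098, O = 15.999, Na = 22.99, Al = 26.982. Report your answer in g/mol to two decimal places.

Na: 0.47 × 22.99 = 10.8053
K: 0.53 × 39.098 = 20.7219
Al: 1 × 26.982 = 26.9820
Si: 3 × 28.085 = 84.2550
O: 8 × 15.999 = 127.9920
Summing the contributions gives the formula mass.

270.76 g/mol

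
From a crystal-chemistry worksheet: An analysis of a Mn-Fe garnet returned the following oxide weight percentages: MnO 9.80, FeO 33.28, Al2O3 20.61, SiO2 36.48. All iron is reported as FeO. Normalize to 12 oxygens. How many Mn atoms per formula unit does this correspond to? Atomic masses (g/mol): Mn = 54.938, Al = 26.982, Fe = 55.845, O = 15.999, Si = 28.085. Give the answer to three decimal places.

9.80 wt% MnO ÷ 70.937 g/mol = 0.13815 mol, giving 0.13815 Mn and 0.13815 O.
33.28 wt% FeO ÷ 71.844 g/mol = 0.46323 mol, giving 0.46323 Fe and 0.46323 O.
20.61 wt% Al2O3 ÷ 101.961 g/mol = 0.20214 mol, giving 0.40428 Al and 0.60642 O.
36.48 wt% SiO2 ÷ 60.083 g/mol = 0.60716 mol, giving 0.60716 Si and 1.21432 O.
Oxygen sums to 2.42212; scaling by 12/2.42212 = 4.95434 puts the formula on 12 O.
Mn: 0.13815 × 4.95434 = 0.684 atoms per formula unit.

0.684 Mn apfu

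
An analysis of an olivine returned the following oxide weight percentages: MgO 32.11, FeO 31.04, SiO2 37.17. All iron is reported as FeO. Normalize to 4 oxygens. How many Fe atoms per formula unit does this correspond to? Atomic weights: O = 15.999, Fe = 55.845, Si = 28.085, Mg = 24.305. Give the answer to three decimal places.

32.11 wt% MgO ÷ 40.304 g/mol = 0.79670 mol, giving 0.79670 Mg and 0.79670 O.
31.04 wt% FeO ÷ 71.844 g/mol = 0.43205 mol, giving 0.43205 Fe and 0.43205 O.
37.17 wt% SiO2 ÷ 60.083 g/mol = 0.61864 mol, giving 0.61864 Si and 1.23728 O.
Oxygen sums to 2.46603; scaling by 4/2.46603 = 1.62204 puts the formula on 4 O.
Fe: 0.43205 × 1.62204 = 0.701 atoms per formula unit.

0.701 Fe apfu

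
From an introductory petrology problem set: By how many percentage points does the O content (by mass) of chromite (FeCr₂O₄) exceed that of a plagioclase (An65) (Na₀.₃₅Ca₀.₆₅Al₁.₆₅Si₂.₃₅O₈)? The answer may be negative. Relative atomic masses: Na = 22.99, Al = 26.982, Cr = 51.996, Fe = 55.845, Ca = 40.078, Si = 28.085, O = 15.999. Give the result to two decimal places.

-18.36 percentage points

O in FeCr₂O₄: molar mass 223.833 g/mol; 4×15.999 = 63.996 g → 28.59 wt%.
O in Na₀.₃₅Ca₀.₆₅Al₁.₆₅Si₂.₃₅O₈: molar mass 272.609 g/mol; 8×15.999 = 127.992 g → 46.95 wt%.
Difference = 28.59 − 46.95 = -18.36 percentage points.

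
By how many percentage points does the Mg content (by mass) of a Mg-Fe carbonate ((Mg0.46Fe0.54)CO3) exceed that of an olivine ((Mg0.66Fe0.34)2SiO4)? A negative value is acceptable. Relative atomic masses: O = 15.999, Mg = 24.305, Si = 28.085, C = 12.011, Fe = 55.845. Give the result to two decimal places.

First mineral: 11.180 g Mg in 101.345 g formula = 11.03 wt% Mg.
Second mineral: 32.083 g Mg in 162.138 g formula = 19.79 wt% Mg.
11.03% − 19.79% gives a difference of -8.76 percentage points.

-8.76 percentage points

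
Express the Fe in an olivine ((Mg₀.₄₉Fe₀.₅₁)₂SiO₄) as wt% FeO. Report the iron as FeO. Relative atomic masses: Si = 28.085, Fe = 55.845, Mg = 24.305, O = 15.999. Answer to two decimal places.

Molar mass of (Mg₀.₄₉Fe₀.₅₁)₂SiO₄ = 0.98×24.305 + 1.02×55.845 + 1×28.085 + 4×15.999 = 172.862 g/mol.
Each formula unit contains 1.02 Fe, equivalent to 1.02/1 = 1.0200 mol FeO.
M(FeO) = 1×55.845 + 1×15.999 = 71.844 g/mol.
Mass of FeO per formula unit = 1.0200 × 71.844 = 73.281 g.
FeO wt% = 73.281 / 172.862 × 100 = 42.39%.

42.39 wt%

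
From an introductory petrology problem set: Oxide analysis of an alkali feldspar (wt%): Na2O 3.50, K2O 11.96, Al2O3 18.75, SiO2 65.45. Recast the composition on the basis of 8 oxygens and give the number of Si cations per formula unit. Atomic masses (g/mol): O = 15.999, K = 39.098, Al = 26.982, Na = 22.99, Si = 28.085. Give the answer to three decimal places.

3.50 wt% Na2O ÷ 61.979 g/mol = 0.05647 mol, giving 0.11294 Na and 0.05647 O.
11.96 wt% K2O ÷ 94.195 g/mol = 0.12697 mol, giving 0.25394 K and 0.12697 O.
18.75 wt% Al2O3 ÷ 101.961 g/mol = 0.18389 mol, giving 0.36778 Al and 0.55167 O.
65.45 wt% SiO2 ÷ 60.083 g/mol = 1.08933 mol, giving 1.08933 Si and 2.17866 O.
Oxygen sums to 2.91377; scaling by 8/2.91377 = 2.74558 puts the formula on 8 O.
Si: 1.08933 × 2.74558 = 2.991 atoms per formula unit.

2.991 Si apfu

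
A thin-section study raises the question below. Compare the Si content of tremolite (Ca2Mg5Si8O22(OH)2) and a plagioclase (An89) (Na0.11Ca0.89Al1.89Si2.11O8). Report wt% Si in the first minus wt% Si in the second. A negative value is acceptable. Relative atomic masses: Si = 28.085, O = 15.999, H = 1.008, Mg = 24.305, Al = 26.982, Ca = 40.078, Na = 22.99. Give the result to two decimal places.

6.22 percentage points

Si in Ca2Mg5Si8O22(OH)2: molar mass 812.353 g/mol; 8×28.085 = 224.680 g → 27.66 wt%.
Si in Na0.11Ca0.89Al1.89Si2.11O8: molar mass 276.446 g/mol; 2.11×28.085 = 59.259 g → 21.44 wt%.
Difference = 27.66 − 21.44 = 6.22 percentage points.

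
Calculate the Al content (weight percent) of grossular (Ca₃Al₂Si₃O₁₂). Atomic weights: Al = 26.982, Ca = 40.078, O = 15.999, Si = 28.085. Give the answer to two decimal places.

11.98 weight percent

M(Ca₃Al₂Si₃O₁₂) = 450.441 g/mol.
Al contributes 2 × 26.982 = 53.964 g per mole.
53.964/450.441 = 0.1198 → 11.98%.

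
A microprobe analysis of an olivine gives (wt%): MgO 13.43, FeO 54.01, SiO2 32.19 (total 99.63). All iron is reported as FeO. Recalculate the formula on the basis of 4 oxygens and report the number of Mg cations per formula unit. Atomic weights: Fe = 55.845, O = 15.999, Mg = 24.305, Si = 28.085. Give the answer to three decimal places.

0.618 Mg apfu

MgO (M=40.304): mol = 0.33322; Mg = 0.33322, O = 0.33322.
FeO (M=71.844): mol = 0.75177; Fe = 0.75177, O = 0.75177.
SiO2 (M=60.083): mol = 0.53576; Si = 0.53576, O = 1.07152.
ΣO = 2.15651; factor = 4/ΣO = 1.85485.
Mg apfu = 0.33322 × 1.85485 = 0.618.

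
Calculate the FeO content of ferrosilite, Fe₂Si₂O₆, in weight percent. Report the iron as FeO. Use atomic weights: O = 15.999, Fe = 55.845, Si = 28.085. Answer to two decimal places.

M(Fe₂Si₂O₆) = 263.854 g/mol; M(FeO) = 71.844 g/mol.
Moles FeO per formula unit = 2 Fe ÷ 1 = 2.0000.
FeO fraction = (2.0000 × 71.844) / 263.854 = 143.688/263.854 = 0.5446.

54.46 wt%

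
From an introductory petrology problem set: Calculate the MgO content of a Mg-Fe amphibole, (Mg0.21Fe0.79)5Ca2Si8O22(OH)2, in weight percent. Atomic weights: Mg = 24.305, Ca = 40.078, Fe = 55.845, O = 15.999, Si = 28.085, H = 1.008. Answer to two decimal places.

M((Mg0.21Fe0.79)5Ca2Si8O22(OH)2) = 936.936 g/mol; M(MgO) = 40.304 g/mol.
Moles MgO per formula unit = 1.05 Mg ÷ 1 = 1.0500.
MgO fraction = (1.0500 × 40.304) / 936.936 = 42.319/936.936 = 0.0452.

4.52 wt%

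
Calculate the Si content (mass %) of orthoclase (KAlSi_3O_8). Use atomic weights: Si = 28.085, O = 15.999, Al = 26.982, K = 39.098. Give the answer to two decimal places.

30.27 mass %

Molar mass of KAlSi_3O_8: 1·39.098 + 1·26.982 + 3·28.085 + 8·15.999 = 278.327 g/mol.
Mass of Si per formula unit: 3 × 28.085 = 84.255 g.
Weight fraction Si = 84.255 / 278.327 = 0.3027.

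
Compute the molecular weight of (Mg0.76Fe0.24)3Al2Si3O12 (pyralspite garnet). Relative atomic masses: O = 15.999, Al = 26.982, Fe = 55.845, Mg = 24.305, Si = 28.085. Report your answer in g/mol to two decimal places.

The formula mass is the sum 2.28*24.305 + 0.72*55.845 + 2*26.982 + 3*28.085 + 12*15.999.

425.83 g/mol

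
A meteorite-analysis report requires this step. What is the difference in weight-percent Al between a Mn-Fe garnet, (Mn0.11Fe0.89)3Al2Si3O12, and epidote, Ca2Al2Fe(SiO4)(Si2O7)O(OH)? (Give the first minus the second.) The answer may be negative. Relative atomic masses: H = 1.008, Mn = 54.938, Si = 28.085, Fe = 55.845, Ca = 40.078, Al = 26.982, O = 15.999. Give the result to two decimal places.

M((Mn0.11Fe0.89)3Al2Si3O12) = 497.443 g/mol, so wt% Al = 53.964/497.443 × 100 = 10.85%.
M(Ca2Al2Fe(SiO4)(Si2O7)O(OH)) = 483.215 g/mol, so wt% Al = 53.964/483.215 × 100 = 11.17%.
10.85 − 11.17 = -0.32 pp.

-0.32 percentage points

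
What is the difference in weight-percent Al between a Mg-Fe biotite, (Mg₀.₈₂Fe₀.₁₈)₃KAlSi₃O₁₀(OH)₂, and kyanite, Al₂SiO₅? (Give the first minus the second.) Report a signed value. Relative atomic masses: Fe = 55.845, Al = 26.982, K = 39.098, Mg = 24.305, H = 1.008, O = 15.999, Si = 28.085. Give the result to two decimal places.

-27.09 percentage points

Al in (Mg₀.₈₂Fe₀.₁₈)₃KAlSi₃O₁₀(OH)₂: molar mass 434.286 g/mol; 1×26.982 = 26.982 g → 6.21 wt%.
Al in Al₂SiO₅: molar mass 162.044 g/mol; 2×26.982 = 53.964 g → 33.30 wt%.
Difference = 6.21 − 33.30 = -27.09 percentage points.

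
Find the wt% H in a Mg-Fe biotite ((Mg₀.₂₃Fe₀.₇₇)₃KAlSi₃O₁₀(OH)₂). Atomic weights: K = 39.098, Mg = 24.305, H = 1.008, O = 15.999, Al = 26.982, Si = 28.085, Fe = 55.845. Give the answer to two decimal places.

Molar mass of (Mg₀.₂₃Fe₀.₇₇)₃KAlSi₃O₁₀(OH)₂: 0.69·24.305 + 2.31·55.845 + 1·39.098 + 1·26.982 + 3·28.085 + 12·15.999 + 2·1.008 = 490.111 g/mol.
Mass of H per formula unit: 2 × 1.008 = 2.016 g.
Weight fraction H = 2.016 / 490.111 = 0.0041.

0.41 weight percent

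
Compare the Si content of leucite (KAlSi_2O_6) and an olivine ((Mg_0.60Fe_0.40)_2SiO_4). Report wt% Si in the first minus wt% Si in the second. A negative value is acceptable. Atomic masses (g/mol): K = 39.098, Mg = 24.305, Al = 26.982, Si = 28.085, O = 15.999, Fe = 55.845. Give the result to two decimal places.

Si in KAlSi_2O_6: molar mass 218.244 g/mol; 2×28.085 = 56.170 g → 25.74 wt%.
Si in (Mg_0.60Fe_0.40)_2SiO_4: molar mass 165.923 g/mol; 1×28.085 = 28.085 g → 16.93 wt%.
Difference = 25.74 − 16.93 = 8.81 percentage points.

8.81 percentage points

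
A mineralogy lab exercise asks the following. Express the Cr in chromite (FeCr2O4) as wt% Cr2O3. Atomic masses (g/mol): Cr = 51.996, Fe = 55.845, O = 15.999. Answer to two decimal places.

67.90 wt%

Molar mass of FeCr2O4 = 1*55.845 + 2*51.996 + 4*15.999 = 223.833 g/mol.
Each formula unit contains 2 Cr, equivalent to 2/2 = 1.0000 mol Cr2O3.
M(Cr2O3) = 2×51.996 + 3×15.999 = 151.989 g/mol.
Mass of Cr2O3 per formula unit = 1.0000 × 151.989 = 151.989 g.
Cr2O3 wt% = 151.989 / 223.833 × 100 = 67.90%.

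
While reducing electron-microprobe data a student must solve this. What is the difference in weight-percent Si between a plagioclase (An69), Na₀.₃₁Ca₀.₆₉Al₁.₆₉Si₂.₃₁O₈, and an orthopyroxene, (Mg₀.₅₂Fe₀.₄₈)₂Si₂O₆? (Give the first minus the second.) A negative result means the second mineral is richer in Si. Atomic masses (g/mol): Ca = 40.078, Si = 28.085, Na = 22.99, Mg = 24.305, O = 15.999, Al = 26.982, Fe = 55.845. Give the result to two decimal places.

-0.57 percentage points

M(Na₀.₃₁Ca₀.₆₉Al₁.₆₉Si₂.₃₁O₈) = 273.249 g/mol, so wt% Si = 64.876/273.249 × 100 = 23.74%.
M((Mg₀.₅₂Fe₀.₄₈)₂Si₂O₆) = 231.052 g/mol, so wt% Si = 56.170/231.052 × 100 = 24.31%.
23.74 − 24.31 = -0.57 pp.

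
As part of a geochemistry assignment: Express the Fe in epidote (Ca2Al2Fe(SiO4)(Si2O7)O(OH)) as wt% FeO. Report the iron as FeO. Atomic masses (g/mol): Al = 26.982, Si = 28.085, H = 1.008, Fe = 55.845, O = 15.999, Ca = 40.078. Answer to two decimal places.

M(Ca2Al2Fe(SiO4)(Si2O7)O(OH)) = 483.215 g/mol; M(FeO) = 71.844 g/mol.
Moles FeO per formula unit = 1 Fe ÷ 1 = 1.0000.
FeO fraction = (1.0000 × 71.844) / 483.215 = 71.844/483.215 = 0.1487.

14.87 wt%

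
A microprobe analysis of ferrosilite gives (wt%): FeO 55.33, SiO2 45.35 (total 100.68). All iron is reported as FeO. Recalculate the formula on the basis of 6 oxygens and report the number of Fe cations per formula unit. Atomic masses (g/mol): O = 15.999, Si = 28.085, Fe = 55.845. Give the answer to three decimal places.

FeO: 55.33/71.844 = 0.77014 mol → 0.77014 mol Fe, 0.77014 mol O.
SiO2: 45.35/60.083 = 0.75479 mol → 0.75479 mol Si, 1.50958 mol O.
Total oxygen = 2.27972 mol. Normalization factor = 6/2.27972 = 2.63190.
Fe per 6 O = 0.77014 × 2.63190 = 2.027.

2.027 Fe apfu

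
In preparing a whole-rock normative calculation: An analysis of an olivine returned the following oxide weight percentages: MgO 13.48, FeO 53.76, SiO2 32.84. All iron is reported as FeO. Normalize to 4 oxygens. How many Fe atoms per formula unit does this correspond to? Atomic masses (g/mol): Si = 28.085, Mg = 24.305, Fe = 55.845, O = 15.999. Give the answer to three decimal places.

13.48 wt% MgO ÷ 40.304 g/mol = 0.33446 mol, giving 0.33446 Mg and 0.33446 O.
53.76 wt% FeO ÷ 71.844 g/mol = 0.74829 mol, giving 0.74829 Fe and 0.74829 O.
32.84 wt% SiO2 ÷ 60.083 g/mol = 0.54658 mol, giving 0.54658 Si and 1.09316 O.
Oxygen sums to 2.17591; scaling by 4/2.17591 = 1.83831 puts the formula on 4 O.
Fe: 0.74829 × 1.83831 = 1.376 atoms per formula unit.

1.376 Fe apfu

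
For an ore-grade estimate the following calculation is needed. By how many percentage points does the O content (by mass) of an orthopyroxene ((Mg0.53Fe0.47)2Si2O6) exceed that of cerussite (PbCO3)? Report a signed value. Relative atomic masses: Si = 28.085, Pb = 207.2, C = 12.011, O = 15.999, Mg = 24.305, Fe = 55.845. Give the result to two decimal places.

23.70 percentage points

O in (Mg0.53Fe0.47)2Si2O6: molar mass 230.422 g/mol; 6×15.999 = 95.994 g → 41.66 wt%.
O in PbCO3: molar mass 267.208 g/mol; 3×15.999 = 47.997 g → 17.96 wt%.
Difference = 41.66 − 17.96 = 23.70 percentage points.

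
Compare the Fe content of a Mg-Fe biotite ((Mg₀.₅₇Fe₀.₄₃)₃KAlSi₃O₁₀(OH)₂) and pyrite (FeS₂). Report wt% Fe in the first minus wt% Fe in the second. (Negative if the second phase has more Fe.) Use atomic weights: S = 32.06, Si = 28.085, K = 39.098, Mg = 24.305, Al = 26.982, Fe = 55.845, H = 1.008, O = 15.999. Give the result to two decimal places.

Fe in (Mg₀.₅₇Fe₀.₄₃)₃KAlSi₃O₁₀(OH)₂: molar mass 457.941 g/mol; 1.29×55.845 = 72.040 g → 15.73 wt%.
Fe in FeS₂: molar mass 119.965 g/mol; 1×55.845 = 55.845 g → 46.55 wt%.
Difference = 15.73 − 46.55 = -30.82 percentage points.

-30.82 percentage points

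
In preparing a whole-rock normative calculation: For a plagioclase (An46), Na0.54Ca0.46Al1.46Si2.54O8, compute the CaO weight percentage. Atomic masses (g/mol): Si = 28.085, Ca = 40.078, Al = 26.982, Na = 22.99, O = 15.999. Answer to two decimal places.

Molar mass of Na0.54Ca0.46Al1.46Si2.54O8 = 0.54·22.99 + 0.46·40.078 + 1.46·26.982 + 2.54·28.085 + 8·15.999 = 269.572 g/mol.
Each formula unit contains 0.46 Ca, equivalent to 0.46/1 = 0.4600 mol CaO.
M(CaO) = 1×40.078 + 1×15.999 = 56.077 g/mol.
Mass of CaO per formula unit = 0.4600 × 56.077 = 25.795 g.
CaO wt% = 25.795 / 269.572 × 100 = 9.57%.

9.57 wt%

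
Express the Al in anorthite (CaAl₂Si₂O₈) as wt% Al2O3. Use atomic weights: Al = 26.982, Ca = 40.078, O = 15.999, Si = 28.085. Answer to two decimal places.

M(CaAl₂Si₂O₈) = 278.204 g/mol; M(Al2O3) = 101.961 g/mol.
Moles Al2O3 per formula unit = 2 Al ÷ 2 = 1.0000.
Al2O3 fraction = (1.0000 × 101.961) / 278.204 = 101.961/278.204 = 0.3665.

36.65 wt%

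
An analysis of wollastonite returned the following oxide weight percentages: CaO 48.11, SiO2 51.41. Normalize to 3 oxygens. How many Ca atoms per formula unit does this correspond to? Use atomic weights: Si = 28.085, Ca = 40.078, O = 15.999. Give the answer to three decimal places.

CaO: 48.11/56.077 = 0.85793 mol → 0.85793 mol Ca, 0.85793 mol O.
SiO2: 51.41/60.083 = 0.85565 mol → 0.85565 mol Si, 1.71130 mol O.
Total oxygen = 2.56923 mol. Normalization factor = 3/2.56923 = 1.16767.
Ca per 3 O = 0.85793 × 1.16767 = 1.002.

1.002 Ca apfu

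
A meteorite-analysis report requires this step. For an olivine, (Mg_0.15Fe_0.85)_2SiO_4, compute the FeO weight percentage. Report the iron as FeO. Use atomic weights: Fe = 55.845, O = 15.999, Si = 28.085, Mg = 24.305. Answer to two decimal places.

62.86 wt%

Formula mass = 194.309 g/mol.
1.70 Fe → 1.7000 mol FeO per formula unit; M(FeO) = 71.844, so FeO mass = 122.135 g.
122.135/194.309 × 100 = 62.86 wt%.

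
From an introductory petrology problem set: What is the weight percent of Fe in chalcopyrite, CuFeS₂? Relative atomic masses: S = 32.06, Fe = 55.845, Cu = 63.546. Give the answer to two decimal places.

30.43 mass %

Formula mass = 1·63.546 + 1·55.845 + 2·32.06 = 183.511 g/mol, of which 55.845 g is Fe.
So Fe makes up 55.845/183.511 = 0.3043 of the mass, i.e. 30.43%.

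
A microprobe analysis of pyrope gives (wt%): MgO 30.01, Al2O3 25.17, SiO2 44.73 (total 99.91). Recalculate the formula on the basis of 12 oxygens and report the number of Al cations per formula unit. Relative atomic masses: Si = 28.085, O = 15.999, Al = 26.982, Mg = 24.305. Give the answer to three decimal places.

1.992 Al apfu

30.01 wt% MgO ÷ 40.304 g/mol = 0.74459 mol, giving 0.74459 Mg and 0.74459 O.
25.17 wt% Al2O3 ÷ 101.961 g/mol = 0.24686 mol, giving 0.49372 Al and 0.74058 O.
44.73 wt% SiO2 ÷ 60.083 g/mol = 0.74447 mol, giving 0.74447 Si and 1.48894 O.
Oxygen sums to 2.97411; scaling by 12/2.97411 = 4.03482 puts the formula on 12 O.
Al: 0.49372 × 4.03482 = 1.992 atoms per formula unit.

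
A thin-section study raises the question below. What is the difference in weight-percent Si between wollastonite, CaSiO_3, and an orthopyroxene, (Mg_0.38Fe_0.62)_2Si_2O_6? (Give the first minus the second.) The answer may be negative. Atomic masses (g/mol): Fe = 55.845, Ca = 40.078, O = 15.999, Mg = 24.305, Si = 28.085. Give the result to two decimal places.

0.76 percentage points

Si in CaSiO_3: molar mass 116.160 g/mol; 1×28.085 = 28.085 g → 24.18 wt%.
Si in (Mg_0.38Fe_0.62)_2Si_2O_6: molar mass 239.884 g/mol; 2×28.085 = 56.170 g → 23.42 wt%.
Difference = 24.18 − 23.42 = 0.76 percentage points.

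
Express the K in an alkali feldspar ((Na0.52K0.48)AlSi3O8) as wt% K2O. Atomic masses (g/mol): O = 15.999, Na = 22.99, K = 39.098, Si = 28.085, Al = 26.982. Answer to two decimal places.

Molar mass of (Na0.52K0.48)AlSi3O8 = 0.52*22.99 + 0.48*39.098 + 1*26.982 + 3*28.085 + 8*15.999 = 269.951 g/mol.
Each formula unit contains 0.48 K, equivalent to 0.48/2 = 0.2400 mol K2O.
M(K2O) = 2×39.098 + 1×15.999 = 94.195 g/mol.
Mass of K2O per formula unit = 0.2400 × 94.195 = 22.607 g.
K2O wt% = 22.607 / 269.951 × 100 = 8.37%.

8.37 wt%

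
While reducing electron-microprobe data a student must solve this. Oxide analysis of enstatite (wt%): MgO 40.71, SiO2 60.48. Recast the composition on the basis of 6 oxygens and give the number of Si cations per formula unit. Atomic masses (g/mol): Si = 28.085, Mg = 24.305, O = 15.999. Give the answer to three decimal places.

1.998 Si apfu

MgO: 40.71/40.304 = 1.01007 mol → 1.01007 mol Mg, 1.01007 mol O.
SiO2: 60.48/60.083 = 1.00661 mol → 1.00661 mol Si, 2.01322 mol O.
Total oxygen = 3.02329 mol. Normalization factor = 6/3.02329 = 1.98459.
Si per 6 O = 1.00661 × 1.98459 = 1.998.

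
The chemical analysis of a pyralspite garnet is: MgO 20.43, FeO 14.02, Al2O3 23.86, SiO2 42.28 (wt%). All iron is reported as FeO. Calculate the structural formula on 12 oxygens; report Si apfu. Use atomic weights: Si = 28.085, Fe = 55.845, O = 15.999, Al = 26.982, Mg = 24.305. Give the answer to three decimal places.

3.004 Si apfu

MgO (M=40.304): mol = 0.50690; Mg = 0.50690, O = 0.50690.
FeO (M=71.844): mol = 0.19515; Fe = 0.19515, O = 0.19515.
Al2O3 (M=101.961): mol = 0.23401; Al = 0.46802, O = 0.70203.
SiO2 (M=60.083): mol = 0.70369; Si = 0.70369, O = 1.40738.
ΣO = 2.81146; factor = 12/ΣO = 4.26824.
Si apfu = 0.70369 × 4.26824 = 3.004.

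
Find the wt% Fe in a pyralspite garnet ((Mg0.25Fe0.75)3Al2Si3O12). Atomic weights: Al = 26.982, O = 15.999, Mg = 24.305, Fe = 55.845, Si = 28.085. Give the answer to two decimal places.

Molar mass of (Mg0.25Fe0.75)3Al2Si3O12: 0.75×24.305 + 2.25×55.845 + 2×26.982 + 3×28.085 + 12×15.999 = 474.087 g/mol.
Mass of Fe per formula unit: 2.25 × 55.845 = 125.651 g.
Weight fraction Fe = 125.651 / 474.087 = 0.2650.

26.50 weight percent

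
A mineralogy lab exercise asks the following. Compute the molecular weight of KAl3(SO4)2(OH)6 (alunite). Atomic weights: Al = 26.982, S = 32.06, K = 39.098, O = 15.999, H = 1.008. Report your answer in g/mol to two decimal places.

The formula mass is the sum 1*39.098 + 3*26.982 + 2*32.06 + 14*15.999 + 6*1.008.

414.20 g/mol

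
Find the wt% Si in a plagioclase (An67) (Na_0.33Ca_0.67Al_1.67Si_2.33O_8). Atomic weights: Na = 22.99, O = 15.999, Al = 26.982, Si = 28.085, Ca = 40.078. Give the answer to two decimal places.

23.98 weight percent

Formula mass = 0.33*22.99 + 0.67*40.078 + 1.67*26.982 + 2.33*28.085 + 8*15.999 = 272.929 g/mol, of which 65.438 g is Si.
So Si makes up 65.438/272.929 = 0.2398 of the mass, i.e. 23.98%.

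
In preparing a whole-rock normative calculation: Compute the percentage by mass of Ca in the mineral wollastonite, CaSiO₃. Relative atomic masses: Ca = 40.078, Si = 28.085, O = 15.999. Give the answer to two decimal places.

Formula mass = 1·40.078 + 1·28.085 + 3·15.999 = 116.160 g/mol, of which 40.078 g is Ca.
So Ca makes up 40.078/116.160 = 0.3450 of the mass, i.e. 34.50%.

34.50 mass %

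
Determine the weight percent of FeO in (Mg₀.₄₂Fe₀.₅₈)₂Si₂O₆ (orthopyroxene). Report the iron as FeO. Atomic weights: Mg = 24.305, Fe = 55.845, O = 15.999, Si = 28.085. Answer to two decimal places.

35.11 wt%

Molar mass of (Mg₀.₄₂Fe₀.₅₈)₂Si₂O₆ = 0.84·24.305 + 1.16·55.845 + 2·28.085 + 6·15.999 = 237.360 g/mol.
Each formula unit contains 1.16 Fe, equivalent to 1.16/1 = 1.1600 mol FeO.
M(FeO) = 1×55.845 + 1×15.999 = 71.844 g/mol.
Mass of FeO per formula unit = 1.1600 × 71.844 = 83.339 g.
FeO wt% = 83.339 / 237.360 × 100 = 35.11%.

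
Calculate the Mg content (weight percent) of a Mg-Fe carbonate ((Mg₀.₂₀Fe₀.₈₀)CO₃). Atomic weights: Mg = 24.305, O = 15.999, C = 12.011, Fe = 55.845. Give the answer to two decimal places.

M((Mg₀.₂₀Fe₀.₈₀)CO₃) = 109.545 g/mol.
Mg contributes 0.20 × 24.305 = 4.861 g per mole.
4.861/109.545 = 0.0444 → 4.44%.

4.44 weight percent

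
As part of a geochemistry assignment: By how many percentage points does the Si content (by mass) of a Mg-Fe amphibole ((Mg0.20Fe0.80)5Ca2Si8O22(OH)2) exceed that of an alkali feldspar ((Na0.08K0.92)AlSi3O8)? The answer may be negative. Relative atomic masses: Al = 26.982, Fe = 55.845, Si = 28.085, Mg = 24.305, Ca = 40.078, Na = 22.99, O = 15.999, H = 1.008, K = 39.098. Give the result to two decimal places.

-6.47 percentage points

First mineral: 224.680 g Si in 938.513 g formula = 23.94 wt% Si.
Second mineral: 84.255 g Si in 277.038 g formula = 30.41 wt% Si.
23.94% − 30.41% gives a difference of -6.47 percentage points.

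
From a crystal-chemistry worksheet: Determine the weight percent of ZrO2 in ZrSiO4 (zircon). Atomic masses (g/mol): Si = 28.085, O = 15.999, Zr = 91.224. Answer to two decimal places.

67.22 wt%

Molar mass of ZrSiO4 = 1*91.224 + 1*28.085 + 4*15.999 = 183.305 g/mol.
Each formula unit contains 1 Zr, equivalent to 1/1 = 1.0000 mol ZrO2.
M(ZrO2) = 1×91.224 + 2×15.999 = 123.222 g/mol.
Mass of ZrO2 per formula unit = 1.0000 × 123.222 = 123.222 g.
ZrO2 wt% = 123.222 / 183.305 × 100 = 67.22%.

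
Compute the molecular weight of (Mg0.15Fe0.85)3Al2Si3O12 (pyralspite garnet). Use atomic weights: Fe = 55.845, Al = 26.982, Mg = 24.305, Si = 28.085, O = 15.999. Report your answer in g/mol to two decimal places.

483.55 g/mol

M = 0.45·24.305 + 2.55·55.845 + 2·26.982 + 3·28.085 + 12·15.999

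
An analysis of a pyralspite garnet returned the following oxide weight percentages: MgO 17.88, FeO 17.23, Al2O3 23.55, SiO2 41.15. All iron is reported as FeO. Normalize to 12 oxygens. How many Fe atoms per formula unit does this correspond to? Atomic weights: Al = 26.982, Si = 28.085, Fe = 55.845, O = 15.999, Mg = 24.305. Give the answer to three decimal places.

MgO: 17.88/40.304 = 0.44363 mol → 0.44363 mol Mg, 0.44363 mol O.
FeO: 17.23/71.844 = 0.23983 mol → 0.23983 mol Fe, 0.23983 mol O.
Al2O3: 23.55/101.961 = 0.23097 mol → 0.46194 mol Al, 0.69291 mol O.
SiO2: 41.15/60.083 = 0.68489 mol → 0.68489 mol Si, 1.36978 mol O.
Total oxygen = 2.74615 mol. Normalization factor = 12/2.74615 = 4.36975.
Fe per 12 O = 0.23983 × 4.36975 = 1.048.

1.048 Fe apfu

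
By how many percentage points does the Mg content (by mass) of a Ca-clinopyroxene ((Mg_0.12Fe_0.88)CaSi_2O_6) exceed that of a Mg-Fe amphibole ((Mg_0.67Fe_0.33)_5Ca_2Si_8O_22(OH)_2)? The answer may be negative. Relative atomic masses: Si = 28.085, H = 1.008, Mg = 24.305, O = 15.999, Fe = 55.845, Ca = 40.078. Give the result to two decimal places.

Mg in (Mg_0.12Fe_0.88)CaSi_2O_6: molar mass 244.302 g/mol; 0.12×24.305 = 2.917 g → 1.19 wt%.
Mg in (Mg_0.67Fe_0.33)_5Ca_2Si_8O_22(OH)_2: molar mass 864.394 g/mol; 3.35×24.305 = 81.422 g → 9.42 wt%.
Difference = 1.19 − 9.42 = -8.23 percentage points.

-8.23 percentage points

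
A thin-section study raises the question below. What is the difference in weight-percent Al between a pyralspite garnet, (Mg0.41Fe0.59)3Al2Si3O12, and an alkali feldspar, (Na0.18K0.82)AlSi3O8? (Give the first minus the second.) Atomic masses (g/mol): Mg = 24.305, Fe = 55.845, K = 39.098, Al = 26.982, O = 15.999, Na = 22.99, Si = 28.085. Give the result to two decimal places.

1.96 percentage points

M((Mg0.41Fe0.59)3Al2Si3O12) = 458.948 g/mol, so wt% Al = 53.964/458.948 × 100 = 11.76%.
M((Na0.18K0.82)AlSi3O8) = 275.428 g/mol, so wt% Al = 26.982/275.428 × 100 = 9.80%.
11.76 − 9.80 = 1.96 pp.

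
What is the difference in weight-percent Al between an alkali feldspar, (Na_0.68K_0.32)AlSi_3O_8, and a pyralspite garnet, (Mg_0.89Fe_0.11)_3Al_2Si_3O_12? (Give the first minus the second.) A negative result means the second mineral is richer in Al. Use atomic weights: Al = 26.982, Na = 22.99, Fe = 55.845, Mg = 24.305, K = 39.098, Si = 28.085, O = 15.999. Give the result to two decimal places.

-2.96 percentage points

First mineral: 26.982 g Al in 267.374 g formula = 10.09 wt% Al.
Second mineral: 53.964 g Al in 413.530 g formula = 13.05 wt% Al.
10.09% − 13.05% gives a difference of -2.96 percentage points.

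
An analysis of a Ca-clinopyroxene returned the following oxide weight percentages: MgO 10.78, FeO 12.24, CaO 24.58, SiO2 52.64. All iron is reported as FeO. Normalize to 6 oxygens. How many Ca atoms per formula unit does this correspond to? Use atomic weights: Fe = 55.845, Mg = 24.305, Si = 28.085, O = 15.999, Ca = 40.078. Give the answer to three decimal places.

10.78 wt% MgO ÷ 40.304 g/mol = 0.26747 mol, giving 0.26747 Mg and 0.26747 O.
12.24 wt% FeO ÷ 71.844 g/mol = 0.17037 mol, giving 0.17037 Fe and 0.17037 O.
24.58 wt% CaO ÷ 56.077 g/mol = 0.43833 mol, giving 0.43833 Ca and 0.43833 O.
52.64 wt% SiO2 ÷ 60.083 g/mol = 0.87612 mol, giving 0.87612 Si and 1.75224 O.
Oxygen sums to 2.62841; scaling by 6/2.62841 = 2.28275 puts the formula on 6 O.
Ca: 0.43833 × 2.28275 = 1.001 atoms per formula unit.

1.001 Ca apfu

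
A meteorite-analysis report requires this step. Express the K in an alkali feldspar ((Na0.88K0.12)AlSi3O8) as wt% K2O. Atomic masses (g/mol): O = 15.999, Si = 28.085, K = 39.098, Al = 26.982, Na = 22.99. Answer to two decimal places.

M((Na0.88K0.12)AlSi3O8) = 264.152 g/mol; M(K2O) = 94.195 g/mol.
Moles K2O per formula unit = 0.12 K ÷ 2 = 0.0600.
K2O fraction = (0.0600 × 94.195) / 264.152 = 5.652/264.152 = 0.0214.

2.14 wt%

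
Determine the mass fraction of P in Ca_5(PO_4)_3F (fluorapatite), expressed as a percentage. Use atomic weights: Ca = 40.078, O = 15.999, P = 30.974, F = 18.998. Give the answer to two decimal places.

Formula mass = 5×40.078 + 3×30.974 + 12×15.999 + 1×18.998 = 504.298 g/mol, of which 92.922 g is P.
So P makes up 92.922/504.298 = 0.1843 of the mass, i.e. 18.43%.

18.43 weight percent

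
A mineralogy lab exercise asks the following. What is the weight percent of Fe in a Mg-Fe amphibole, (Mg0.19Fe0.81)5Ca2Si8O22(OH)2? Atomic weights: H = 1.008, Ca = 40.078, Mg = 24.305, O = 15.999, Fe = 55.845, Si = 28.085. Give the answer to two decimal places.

M((Mg0.19Fe0.81)5Ca2Si8O22(OH)2) = 940.090 g/mol.
Fe contributes 4.05 × 55.845 = 226.172 g per mole.
226.172/940.090 = 0.2406 → 24.06%.

24.06 mass %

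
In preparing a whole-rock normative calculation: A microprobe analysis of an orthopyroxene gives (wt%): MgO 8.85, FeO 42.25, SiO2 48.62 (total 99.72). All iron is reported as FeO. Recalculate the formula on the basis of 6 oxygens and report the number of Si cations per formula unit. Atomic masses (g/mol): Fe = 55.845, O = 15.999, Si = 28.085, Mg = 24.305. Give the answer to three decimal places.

8.85 wt% MgO ÷ 40.304 g/mol = 0.21958 mol, giving 0.21958 Mg and 0.21958 O.
42.25 wt% FeO ÷ 71.844 g/mol = 0.58808 mol, giving 0.58808 Fe and 0.58808 O.
48.62 wt% SiO2 ÷ 60.083 g/mol = 0.80921 mol, giving 0.80921 Si and 1.61842 O.
Oxygen sums to 2.42608; scaling by 6/2.42608 = 2.47313 puts the formula on 6 O.
Si: 0.80921 × 2.47313 = 2.001 atoms per formula unit.

2.001 Si apfu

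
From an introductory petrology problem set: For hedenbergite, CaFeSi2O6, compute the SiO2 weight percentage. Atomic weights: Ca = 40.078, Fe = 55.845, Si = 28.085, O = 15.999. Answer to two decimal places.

48.44 wt%

Formula mass = 248.087 g/mol.
2 Si → 2.0000 mol SiO2 per formula unit; M(SiO2) = 60.083, so SiO2 mass = 120.166 g.
120.166/248.087 × 100 = 48.44 wt%.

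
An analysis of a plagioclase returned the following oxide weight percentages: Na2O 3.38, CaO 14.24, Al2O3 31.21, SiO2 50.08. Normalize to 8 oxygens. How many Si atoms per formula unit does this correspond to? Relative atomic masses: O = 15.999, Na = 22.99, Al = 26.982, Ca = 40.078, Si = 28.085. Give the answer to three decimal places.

2.304 Si apfu

Na2O: 3.38/61.979 = 0.05453 mol → 0.10906 mol Na, 0.05453 mol O.
CaO: 14.24/56.077 = 0.25394 mol → 0.25394 mol Ca, 0.25394 mol O.
Al2O3: 31.21/101.961 = 0.30610 mol → 0.61220 mol Al, 0.91830 mol O.
SiO2: 50.08/60.083 = 0.83351 mol → 0.83351 mol Si, 1.66702 mol O.
Total oxygen = 2.89379 mol. Normalization factor = 8/2.89379 = 2.76454.
Si per 8 O = 0.83351 × 2.76454 = 2.304.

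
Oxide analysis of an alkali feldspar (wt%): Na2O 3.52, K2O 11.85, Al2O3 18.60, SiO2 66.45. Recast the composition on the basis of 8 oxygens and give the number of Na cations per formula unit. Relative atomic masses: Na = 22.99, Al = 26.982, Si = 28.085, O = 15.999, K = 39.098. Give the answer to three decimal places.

3.52 wt% Na2O ÷ 61.979 g/mol = 0.05679 mol, giving 0.11358 Na and 0.05679 O.
11.85 wt% K2O ÷ 94.195 g/mol = 0.12580 mol, giving 0.25160 K and 0.12580 O.
18.60 wt% Al2O3 ÷ 101.961 g/mol = 0.18242 mol, giving 0.36484 Al and 0.54726 O.
66.45 wt% SiO2 ÷ 60.083 g/mol = 1.10597 mol, giving 1.10597 Si and 2.21194 O.
Oxygen sums to 2.94179; scaling by 8/2.94179 = 2.71943 puts the formula on 8 O.
Na: 0.11358 × 2.71943 = 0.309 atoms per formula unit.

0.309 Na apfu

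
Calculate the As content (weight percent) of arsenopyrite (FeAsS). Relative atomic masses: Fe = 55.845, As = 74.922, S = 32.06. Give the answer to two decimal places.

M(FeAsS) = 162.827 g/mol.
As contributes 1 × 74.922 = 74.922 g per mole.
74.922/162.827 = 0.4601 → 46.01%.

46.01 weight percent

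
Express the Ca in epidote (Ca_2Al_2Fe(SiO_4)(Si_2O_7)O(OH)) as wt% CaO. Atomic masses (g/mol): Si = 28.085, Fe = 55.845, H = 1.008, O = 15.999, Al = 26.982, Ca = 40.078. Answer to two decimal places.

23.21 wt%

M(Ca_2Al_2Fe(SiO_4)(Si_2O_7)O(OH)) = 483.215 g/mol; M(CaO) = 56.077 g/mol.
Moles CaO per formula unit = 2 Ca ÷ 1 = 2.0000.
CaO fraction = (2.0000 × 56.077) / 483.215 = 112.154/483.215 = 0.2321.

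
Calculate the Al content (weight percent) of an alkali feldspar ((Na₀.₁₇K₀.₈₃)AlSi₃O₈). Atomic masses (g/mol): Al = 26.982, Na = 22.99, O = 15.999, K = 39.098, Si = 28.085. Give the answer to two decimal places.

Formula mass = 0.17×22.99 + 0.83×39.098 + 1×26.982 + 3×28.085 + 8×15.999 = 275.589 g/mol, of which 26.982 g is Al.
So Al makes up 26.982/275.589 = 0.0979 of the mass, i.e. 9.79%.

9.79 weight percent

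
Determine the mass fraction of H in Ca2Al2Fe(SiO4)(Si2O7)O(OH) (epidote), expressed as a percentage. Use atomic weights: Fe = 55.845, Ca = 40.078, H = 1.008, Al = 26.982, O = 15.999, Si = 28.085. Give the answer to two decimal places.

M(Ca2Al2Fe(SiO4)(Si2O7)O(OH)) = 483.215 g/mol.
H contributes 1 × 1.008 = 1.008 g per mole.
1.008/483.215 = 0.0021 → 0.21%.

0.21 weight percent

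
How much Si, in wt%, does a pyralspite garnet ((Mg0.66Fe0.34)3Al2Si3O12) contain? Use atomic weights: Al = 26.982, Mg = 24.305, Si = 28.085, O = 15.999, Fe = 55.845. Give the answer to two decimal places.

Formula mass = 1.98*24.305 + 1.02*55.845 + 2*26.982 + 3*28.085 + 12*15.999 = 435.293 g/mol, of which 84.255 g is Si.
So Si makes up 84.255/435.293 = 0.1936 of the mass, i.e. 19.36%.

19.36 wt%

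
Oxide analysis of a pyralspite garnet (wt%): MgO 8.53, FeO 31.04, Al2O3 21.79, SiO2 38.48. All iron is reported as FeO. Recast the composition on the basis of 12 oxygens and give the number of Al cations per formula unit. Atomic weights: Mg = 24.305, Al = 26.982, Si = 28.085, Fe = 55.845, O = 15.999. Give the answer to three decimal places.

1.999 Al apfu

MgO (M=40.304): mol = 0.21164; Mg = 0.21164, O = 0.21164.
FeO (M=71.844): mol = 0.43205; Fe = 0.43205, O = 0.43205.
Al2O3 (M=101.961): mol = 0.21371; Al = 0.42742, O = 0.64113.
SiO2 (M=60.083): mol = 0.64045; Si = 0.64045, O = 1.28090.
ΣO = 2.56572; factor = 12/ΣO = 4.67705.
Al apfu = 0.42742 × 4.67705 = 1.999.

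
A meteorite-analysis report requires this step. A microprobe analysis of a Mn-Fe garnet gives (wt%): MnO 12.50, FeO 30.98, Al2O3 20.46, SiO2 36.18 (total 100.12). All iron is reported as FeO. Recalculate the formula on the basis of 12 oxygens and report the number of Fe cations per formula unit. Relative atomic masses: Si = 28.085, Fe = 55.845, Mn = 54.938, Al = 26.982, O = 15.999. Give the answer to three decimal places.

2.144 Fe apfu

MnO (M=70.937): mol = 0.17621; Mn = 0.17621, O = 0.17621.
FeO (M=71.844): mol = 0.43121; Fe = 0.43121, O = 0.43121.
Al2O3 (M=101.961): mol = 0.20066; Al = 0.40132, O = 0.60198.
SiO2 (M=60.083): mol = 0.60217; Si = 0.60217, O = 1.20434.
ΣO = 2.41374; factor = 12/ΣO = 4.97154.
Fe apfu = 0.43121 × 4.97154 = 2.144.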